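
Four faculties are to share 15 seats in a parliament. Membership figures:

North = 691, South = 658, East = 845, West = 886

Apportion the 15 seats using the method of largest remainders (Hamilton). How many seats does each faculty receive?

Total 3080; standard divisor 3080/15 ≈ 205.333.
Standard quotas: North 3.365, South 3.205, East 4.115, West 4.315.
Lower quotas: North 3, South 3, East 4, West 4 (sum 14, leaving 1 seat).
Remainders in descending order: North 0.365, West 0.315, South 0.205, East 0.115.
Largest remainder: North receives the extra seat.

North 4, South 3, East 4, West 4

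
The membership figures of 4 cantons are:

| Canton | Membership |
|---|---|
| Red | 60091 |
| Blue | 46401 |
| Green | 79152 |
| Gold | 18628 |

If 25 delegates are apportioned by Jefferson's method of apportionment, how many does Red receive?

7

Standard divisor 204272/25 ≈ 8170.88; standard quotas: Red 7.354, Blue 5.679, Green 9.687, Gold 2.280.
Rounding down gives 7, 5, 9, 2 = 23 seats, so the divisor must be adjusted.
With modified divisor 7600: modified quotas Red 7.907, Blue 6.105, Green 10.415, Gold 2.451.
Rounding down: Red 7, Blue 6, Green 10, Gold 2 (total 25).
Red receives 7.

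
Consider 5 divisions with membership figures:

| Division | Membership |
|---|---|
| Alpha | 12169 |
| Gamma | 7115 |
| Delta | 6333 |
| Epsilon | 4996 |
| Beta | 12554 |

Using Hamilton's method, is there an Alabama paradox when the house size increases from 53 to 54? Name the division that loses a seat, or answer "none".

At 53 seats: Alpha 15, Gamma 9, Delta 8, Epsilon 6, Beta 15.
At 54 seats: Alpha 15, Gamma 9, Delta 8, Epsilon 6, Beta 16.
No division's allocation decreased.

none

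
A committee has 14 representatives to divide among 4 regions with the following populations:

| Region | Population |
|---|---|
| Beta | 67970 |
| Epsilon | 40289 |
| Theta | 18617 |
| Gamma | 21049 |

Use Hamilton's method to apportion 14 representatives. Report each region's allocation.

Beta 6, Epsilon 4, Theta 2, Gamma 2

Standard divisor: 147925 ÷ 14 ≈ 10566.071.
Standard quotas: Beta 6.4329, Epsilon 3.8131, Theta 1.7620, Gamma 1.9921.
Lower quotas: Beta 6, Epsilon 3, Theta 1, Gamma 1 (sum 11, leaving 3 seats).
Remainders in descending order: Gamma 0.9921, Epsilon 0.8131, Theta 0.7620, Beta 0.4329.
Largest remainders: Gamma, Epsilon, Theta receive the extra seats.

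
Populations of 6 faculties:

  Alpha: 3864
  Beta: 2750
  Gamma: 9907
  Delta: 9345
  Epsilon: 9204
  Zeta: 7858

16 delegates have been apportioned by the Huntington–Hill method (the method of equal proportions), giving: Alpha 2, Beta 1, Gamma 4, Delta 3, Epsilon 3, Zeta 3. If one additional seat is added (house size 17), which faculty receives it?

Priority for the next seat is population ÷ (√(s·(s+1))).
Priorities: Alpha 1577.471, Beta 1944.544, Gamma 2215.273, Delta 2697.669, Epsilon 2656.966, Zeta 2268.409.
Highest priority: Delta.

Delta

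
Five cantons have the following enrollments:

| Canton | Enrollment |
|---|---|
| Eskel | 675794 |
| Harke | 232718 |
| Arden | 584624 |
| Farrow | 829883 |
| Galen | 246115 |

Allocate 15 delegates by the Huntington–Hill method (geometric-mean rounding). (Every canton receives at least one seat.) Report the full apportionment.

With divisor 171398: modified quotas Eskel 3.943, Harke 1.358, Arden 3.411, Farrow 4.842, Galen 1.436.
Geometric-mean thresholds: Eskel √(3·4)=3.464, Harke √(1·2)=1.414, Arden √(3·4)=3.464, Farrow √(4·5)=4.472, Galen √(1·2)=1.414.
Each quota rounded against its threshold gives Eskel 4, Harke 1, Arden 3, Farrow 5, Galen 2 (total 15).

Eskel=4, Harke=1, Arden=3, Farrow=5, Galen=2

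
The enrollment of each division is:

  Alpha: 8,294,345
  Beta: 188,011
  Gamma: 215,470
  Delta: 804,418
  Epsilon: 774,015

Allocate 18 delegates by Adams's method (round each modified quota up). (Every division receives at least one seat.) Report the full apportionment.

Alpha 12, Beta 1, Gamma 1, Delta 2, Epsilon 2

Standard divisor 10276259/18 ≈ 570903.278; standard quotas: Alpha 14.528, Beta 0.329, Gamma 0.377, Delta 1.409, Epsilon 1.356.
Rounding up gives 15, 1, 1, 2, 2 = 21 seats, so the divisor must be adjusted.
With modified divisor 722600: modified quotas Alpha 11.478, Beta 0.260, Gamma 0.298, Delta 1.113, Epsilon 1.071.
Rounding up: Alpha 12, Beta 1, Gamma 1, Delta 2, Epsilon 2 (total 18).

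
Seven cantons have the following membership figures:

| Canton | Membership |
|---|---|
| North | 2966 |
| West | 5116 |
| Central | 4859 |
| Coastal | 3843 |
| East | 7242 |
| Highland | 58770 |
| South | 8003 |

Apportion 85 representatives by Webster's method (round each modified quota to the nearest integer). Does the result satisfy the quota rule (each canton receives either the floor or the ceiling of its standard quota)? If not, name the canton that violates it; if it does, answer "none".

Standard quotas: North 2.777, West 4.789, Central 4.549, Coastal 3.598, East 6.779, Highland 55.017, South 7.492.
Webster allocation: North 3, West 5, Central 5, Coastal 4, East 7, Highland 54, South 7.
Highland has quota 55.017 (lower 55, upper 56) but receives 54 — outside the quota interval.

Highland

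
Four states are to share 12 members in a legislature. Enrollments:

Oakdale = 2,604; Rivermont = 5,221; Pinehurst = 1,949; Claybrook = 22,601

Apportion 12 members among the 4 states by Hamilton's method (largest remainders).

Standard divisor: 32375 ÷ 12 ≈ 2697.917.
Standard quotas: Oakdale 0.9652, Rivermont 1.9352, Pinehurst 0.7224, Claybrook 8.3772.
Lower quotas: Oakdale 0, Rivermont 1, Pinehurst 0, Claybrook 8 (sum 9, leaving 3 seats).
Remainders in descending order: Oakdale 0.9652, Rivermont 0.9352, Pinehurst 0.7224, Claybrook 0.3772.
Largest remainders: Oakdale, Rivermont, Pinehurst receive the extra seats.

Oakdale=1; Rivermont=2; Pinehurst=1; Claybrook=8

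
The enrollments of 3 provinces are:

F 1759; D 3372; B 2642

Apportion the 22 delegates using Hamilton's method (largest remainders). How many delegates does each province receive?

Total 7773; standard divisor 7773/22 ≈ 353.318.
Standard quotas: F 4.979, D 9.544, B 7.478.
Lower quotas: F 4, D 9, B 7 (sum 20, leaving 2 seats).
Remainders in descending order: F 0.979, D 0.544, B 0.478.
The surplus seats go to F, D.

F: 5; D: 10; B: 7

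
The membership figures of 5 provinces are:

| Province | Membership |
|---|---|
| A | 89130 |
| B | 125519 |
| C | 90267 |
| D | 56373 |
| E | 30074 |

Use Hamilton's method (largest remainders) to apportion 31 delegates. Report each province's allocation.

Standard divisor: 391363 ÷ 31 ≈ 12624.613.
Standard quotas: A 7.0600, B 9.9424, C 7.1501, D 4.4653, E 2.3822.
Lower quotas: A 7, B 9, C 7, D 4, E 2 (sum 29, leaving 2 seats).
Remainders in descending order: B 0.9424, D 0.4653, E 0.3822, C 0.1501, A 0.0600.
Largest remainders: B, D receive the extra seats.

A=7, B=10, C=7, D=5, E=2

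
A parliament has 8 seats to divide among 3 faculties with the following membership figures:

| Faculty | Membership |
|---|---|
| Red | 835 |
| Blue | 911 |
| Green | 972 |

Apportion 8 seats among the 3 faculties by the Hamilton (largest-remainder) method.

Red 2; Blue 3; Green 3

Total 2718; standard divisor 2718/8 ≈ 339.75.
Standard quotas: Red 2.458, Blue 2.681, Green 2.861.
Lower quotas: Red 2, Blue 2, Green 2 (sum 6, leaving 2 seats).
Remainders in descending order: Green 0.861, Blue 0.681, Red 0.458.
Largest remainders: Green, Blue receive the extra seats.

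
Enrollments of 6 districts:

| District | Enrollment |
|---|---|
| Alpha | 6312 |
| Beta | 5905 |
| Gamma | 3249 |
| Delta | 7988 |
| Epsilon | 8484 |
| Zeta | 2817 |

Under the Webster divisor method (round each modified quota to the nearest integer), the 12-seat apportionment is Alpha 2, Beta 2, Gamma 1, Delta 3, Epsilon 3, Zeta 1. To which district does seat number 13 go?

Alpha

Priority for the next seat is population ÷ (current seats + 0.5).
Priorities: Alpha 2524.800, Beta 2362.000, Gamma 2166.000, Delta 2282.286, Epsilon 2424.000, Zeta 1878.000.
Highest priority: Alpha.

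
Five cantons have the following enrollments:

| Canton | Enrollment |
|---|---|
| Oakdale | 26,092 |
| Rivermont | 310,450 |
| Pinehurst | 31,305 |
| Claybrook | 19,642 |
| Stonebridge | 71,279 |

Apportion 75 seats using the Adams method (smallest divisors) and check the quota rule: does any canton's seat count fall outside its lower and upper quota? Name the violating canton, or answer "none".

Rivermont

Standard quotas: Oakdale 4.266, Rivermont 50.753, Pinehurst 5.118, Claybrook 3.211, Stonebridge 11.653.
Adams allocation: Oakdale 5, Rivermont 49, Pinehurst 5, Claybrook 4, Stonebridge 12.
Rivermont has quota 50.753 (lower 50, upper 51) but receives 49 — outside the quota interval.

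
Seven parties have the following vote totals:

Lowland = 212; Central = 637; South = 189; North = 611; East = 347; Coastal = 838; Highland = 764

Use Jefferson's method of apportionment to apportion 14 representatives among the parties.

Lowland=1; Central=3; South=0; North=2; East=1; Coastal=4; Highland=3

Standard divisor 3598/14 ≈ 257; standard quotas: Lowland 0.825, Central 2.479, South 0.735, North 2.377, East 1.350, Coastal 3.261, Highland 2.973.
Rounding down gives 0, 2, 0, 2, 1, 3, 2 = 10 seats, so the divisor must be adjusted.
With modified divisor 207: modified quotas Lowland 1.024, Central 3.077, South 0.913, North 2.952, East 1.676, Coastal 4.048, Highland 3.691.
Rounding down: Lowland 1, Central 3, South 0, North 2, East 1, Coastal 4, Highland 3 (total 14).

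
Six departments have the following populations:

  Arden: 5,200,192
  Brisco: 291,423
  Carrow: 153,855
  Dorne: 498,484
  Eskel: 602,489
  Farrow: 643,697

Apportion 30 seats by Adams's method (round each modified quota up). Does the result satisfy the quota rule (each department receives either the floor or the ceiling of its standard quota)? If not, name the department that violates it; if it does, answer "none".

Arden

Standard quotas: Arden 21.110, Brisco 1.183, Carrow 0.625, Dorne 2.024, Eskel 2.446, Farrow 2.613.
Adams allocation: Arden 19, Brisco 2, Carrow 1, Dorne 2, Eskel 3, Farrow 3.
Arden has quota 21.110 (lower 21, upper 22) but receives 19 — outside the quota interval.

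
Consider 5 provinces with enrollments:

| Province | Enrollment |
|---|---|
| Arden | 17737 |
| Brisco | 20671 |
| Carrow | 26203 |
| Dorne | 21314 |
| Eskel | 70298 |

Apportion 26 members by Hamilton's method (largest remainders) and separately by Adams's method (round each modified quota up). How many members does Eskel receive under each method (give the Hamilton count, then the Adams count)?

12 and 11

Hamilton: Arden 3, Brisco 3, Carrow 4, Dorne 4, Eskel 12.
Adams: Arden 3, Brisco 4, Carrow 4, Dorne 4, Eskel 11.
Eskel gets 12 under Hamilton and 11 under Adams.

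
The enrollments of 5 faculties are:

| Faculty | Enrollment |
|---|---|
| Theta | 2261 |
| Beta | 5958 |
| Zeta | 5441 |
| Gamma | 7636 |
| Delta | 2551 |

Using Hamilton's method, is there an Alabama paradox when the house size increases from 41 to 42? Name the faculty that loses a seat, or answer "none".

Delta

At 41 seats: Theta 4, Beta 10, Zeta 9, Gamma 13, Delta 5.
At 42 seats: Theta 4, Beta 11, Zeta 10, Gamma 13, Delta 4.
Delta drops from 5 to 4.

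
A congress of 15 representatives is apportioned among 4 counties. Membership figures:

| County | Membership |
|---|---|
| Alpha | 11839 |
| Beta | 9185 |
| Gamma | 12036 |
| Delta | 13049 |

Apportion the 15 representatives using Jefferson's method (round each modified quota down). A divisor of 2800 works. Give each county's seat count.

With modified divisor 2800: modified quotas Alpha 4.228, Beta 3.280, Gamma 4.299, Delta 4.660.
Rounding down: Alpha 4, Beta 3, Gamma 4, Delta 4 (total 15).

Alpha 4; Beta 3; Gamma 4; Delta 4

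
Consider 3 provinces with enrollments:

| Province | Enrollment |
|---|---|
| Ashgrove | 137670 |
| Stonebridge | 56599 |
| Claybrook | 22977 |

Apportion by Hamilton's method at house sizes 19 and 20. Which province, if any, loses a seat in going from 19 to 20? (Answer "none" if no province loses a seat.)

none

At 19 seats: Ashgrove 12, Stonebridge 5, Claybrook 2.
At 20 seats: Ashgrove 13, Stonebridge 5, Claybrook 2.
No province's allocation decreased.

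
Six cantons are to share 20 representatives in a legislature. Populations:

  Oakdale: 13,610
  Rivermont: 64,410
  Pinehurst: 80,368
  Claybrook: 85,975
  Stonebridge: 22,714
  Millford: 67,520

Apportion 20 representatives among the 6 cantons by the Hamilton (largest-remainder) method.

The standard divisor is 334597/20 ≈ 16729.85.
Standard quotas: Oakdale 0.8135, Rivermont 3.8500, Pinehurst 4.8039, Claybrook 5.1390, Stonebridge 1.3577, Millford 4.0359.
Lower quotas: Oakdale 0, Rivermont 3, Pinehurst 4, Claybrook 5, Stonebridge 1, Millford 4 (sum 17, leaving 3 seats).
Remainders in descending order: Rivermont 0.8500, Oakdale 0.8135, Pinehurst 0.8039, Stonebridge 0.3577, Claybrook 0.1390, Millford 0.0359.
Largest remainders: Rivermont, Oakdale, Pinehurst receive the extra seats.

Oakdale=1; Rivermont=4; Pinehurst=5; Claybrook=5; Stonebridge=1; Millford=4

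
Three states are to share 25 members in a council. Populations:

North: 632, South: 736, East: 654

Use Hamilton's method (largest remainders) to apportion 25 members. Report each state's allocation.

Total 2022; standard divisor 2022/25 ≈ 80.88.
Standard quotas: North 7.814, South 9.100, East 8.086.
Lower quotas: North 7, South 9, East 8 (sum 24, leaving 1 seat).
Remainders in descending order: North 0.814, South 0.100, East 0.086.
Largest remainder: North receives the extra seat.

North=8; South=9; East=8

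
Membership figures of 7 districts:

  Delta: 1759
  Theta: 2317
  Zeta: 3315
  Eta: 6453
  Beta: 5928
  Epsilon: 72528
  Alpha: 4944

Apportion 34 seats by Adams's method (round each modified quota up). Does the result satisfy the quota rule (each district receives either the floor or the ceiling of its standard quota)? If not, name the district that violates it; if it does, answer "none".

Standard quotas: Delta 0.615, Theta 0.810, Zeta 1.159, Eta 2.256, Beta 2.073, Epsilon 25.358, Alpha 1.729.
Adams allocation: Delta 1, Theta 1, Zeta 2, Eta 3, Beta 2, Epsilon 23, Alpha 2.
Epsilon has quota 25.358 (lower 25, upper 26) but receives 23 — outside the quota interval.

Epsilon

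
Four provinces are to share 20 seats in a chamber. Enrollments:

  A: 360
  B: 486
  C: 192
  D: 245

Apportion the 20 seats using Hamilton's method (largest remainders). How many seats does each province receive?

A=6, B=7, C=3, D=4

Standard divisor: 1283 ÷ 20 ≈ 64.15.
Standard quotas: A 5.612, B 7.576, C 2.993, D 3.819.
Lower quotas: A 5, B 7, C 2, D 3 (sum 17, leaving 3 seats).
Remainders in descending order: C 0.993, D 0.819, A 0.612, B 0.576.
Largest remainders: C, D, A receive the extra seats.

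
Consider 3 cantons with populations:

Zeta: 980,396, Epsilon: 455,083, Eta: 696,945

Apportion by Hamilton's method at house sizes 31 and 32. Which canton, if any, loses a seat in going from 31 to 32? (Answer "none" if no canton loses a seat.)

At 31 seats: Zeta 14, Epsilon 7, Eta 10.
At 32 seats: Zeta 15, Epsilon 7, Eta 10.
No canton's allocation decreased.

none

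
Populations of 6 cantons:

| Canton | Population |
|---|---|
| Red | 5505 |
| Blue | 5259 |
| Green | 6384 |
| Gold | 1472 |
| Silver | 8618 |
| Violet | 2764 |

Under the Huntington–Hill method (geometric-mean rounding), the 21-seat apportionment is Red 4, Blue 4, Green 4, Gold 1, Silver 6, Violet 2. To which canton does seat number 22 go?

Green

Priority for the next seat is population ÷ (√(s·(s+1))).
Priorities: Red 1230.955, Blue 1175.948, Green 1427.506, Gold 1040.861, Silver 1329.786, Violet 1128.398.
Highest priority: Green.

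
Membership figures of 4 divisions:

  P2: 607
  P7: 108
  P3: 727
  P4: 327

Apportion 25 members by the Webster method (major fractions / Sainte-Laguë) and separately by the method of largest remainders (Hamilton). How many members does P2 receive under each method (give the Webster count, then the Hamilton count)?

8 and 9

Webster: P2 8, P7 2, P3 10, P4 5.
Hamilton: P2 9, P7 1, P3 10, P4 5.
P2 gets 8 under Webster and 9 under Hamilton.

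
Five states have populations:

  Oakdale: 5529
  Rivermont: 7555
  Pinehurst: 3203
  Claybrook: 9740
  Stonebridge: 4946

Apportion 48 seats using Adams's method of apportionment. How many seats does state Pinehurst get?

5

Standard divisor 30973/48 ≈ 645.271; standard quotas: Oakdale 8.568, Rivermont 11.708, Pinehurst 4.964, Claybrook 15.094, Stonebridge 7.665.
Rounding up gives 9, 12, 5, 16, 8 = 50 seats, so the divisor must be adjusted.
With modified divisor 689: modified quotas Oakdale 8.025, Rivermont 10.965, Pinehurst 4.649, Claybrook 14.136, Stonebridge 7.179.
Rounding up: Oakdale 9, Rivermont 11, Pinehurst 5, Claybrook 15, Stonebridge 8 (total 48).
Pinehurst receives 5.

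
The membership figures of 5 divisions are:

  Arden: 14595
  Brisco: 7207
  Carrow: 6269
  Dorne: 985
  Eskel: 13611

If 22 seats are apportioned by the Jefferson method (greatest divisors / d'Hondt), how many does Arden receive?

Standard divisor 42667/22 ≈ 1939.409; standard quotas: Arden 7.525, Brisco 3.716, Carrow 3.232, Dorne 0.508, Eskel 7.018.
Rounding down gives 7, 3, 3, 0, 7 = 20 seats, so the divisor must be adjusted.
With modified divisor 1750: modified quotas Arden 8.340, Brisco 4.118, Carrow 3.582, Dorne 0.563, Eskel 7.778.
Rounding down: Arden 8, Brisco 4, Carrow 3, Dorne 0, Eskel 7 (total 22).
Arden receives 8.

8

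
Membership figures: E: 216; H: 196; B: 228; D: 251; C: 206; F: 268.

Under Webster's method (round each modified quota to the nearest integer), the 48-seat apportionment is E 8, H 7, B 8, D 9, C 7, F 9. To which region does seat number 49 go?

F

Priority for the next seat is population ÷ (current seats + 0.5).
Priorities: E 25.412, H 26.133, B 26.824, D 26.421, C 27.467, F 28.211.
Highest priority: F.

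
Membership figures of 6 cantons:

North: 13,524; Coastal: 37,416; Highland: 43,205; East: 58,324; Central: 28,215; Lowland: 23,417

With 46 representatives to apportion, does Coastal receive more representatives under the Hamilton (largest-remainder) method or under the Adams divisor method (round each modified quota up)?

Hamilton: North 3, Coastal 9, Highland 10, East 13, Central 6, Lowland 5.
Adams: North 3, Coastal 8, Highland 10, East 13, Central 7, Lowland 5.
Coastal gets 9 under Hamilton and 8 under Adams.

Hamilton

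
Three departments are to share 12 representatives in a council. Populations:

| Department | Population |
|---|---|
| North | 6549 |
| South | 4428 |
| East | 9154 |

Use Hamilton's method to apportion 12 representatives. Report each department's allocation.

Standard divisor: 20131 ÷ 12 ≈ 1677.583.
Standard quotas: North 3.9038, South 2.6395, East 5.4567.
Lower quotas: North 3, South 2, East 5 (sum 10, leaving 2 seats).
Remainders in descending order: North 0.9038, South 0.6395, East 0.4567.
The surplus seats go to North, South.

North=4; South=3; East=5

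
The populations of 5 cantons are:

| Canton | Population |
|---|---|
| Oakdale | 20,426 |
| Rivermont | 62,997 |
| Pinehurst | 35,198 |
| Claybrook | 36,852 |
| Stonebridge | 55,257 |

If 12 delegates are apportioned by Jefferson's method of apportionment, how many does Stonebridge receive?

3

Standard divisor 210730/12 ≈ 17560.833; standard quotas: Oakdale 1.163, Rivermont 3.587, Pinehurst 2.004, Claybrook 2.099, Stonebridge 3.147.
Rounding down gives 1, 3, 2, 2, 3 = 11 seats, so the divisor must be adjusted.
With modified divisor 14800: modified quotas Oakdale 1.380, Rivermont 4.257, Pinehurst 2.378, Claybrook 2.490, Stonebridge 3.734.
Rounding down: Oakdale 1, Rivermont 4, Pinehurst 2, Claybrook 2, Stonebridge 3 (total 12).
Stonebridge receives 3.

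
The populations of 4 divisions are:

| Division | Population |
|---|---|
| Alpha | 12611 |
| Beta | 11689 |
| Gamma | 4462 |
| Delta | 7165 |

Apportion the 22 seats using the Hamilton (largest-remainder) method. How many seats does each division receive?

The standard divisor is 35927/22 ≈ 1633.045.
Standard quotas: Alpha 7.7224, Beta 7.1578, Gamma 2.7323, Delta 4.3875.
Lower quotas: Alpha 7, Beta 7, Gamma 2, Delta 4 (sum 20, leaving 2 seats).
Remainders in descending order: Gamma 0.7323, Alpha 0.7224, Delta 0.3875, Beta 0.1578.
Largest remainders: Gamma, Alpha receive the extra seats.

Alpha: 8, Beta: 7, Gamma: 3, Delta: 4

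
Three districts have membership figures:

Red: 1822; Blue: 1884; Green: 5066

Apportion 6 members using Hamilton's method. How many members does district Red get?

Standard divisor: 8772 ÷ 6 = 1462.
Standard quotas: Red 1.2462, Blue 1.2886, Green 3.4651.
Lower quotas: Red 1, Blue 1, Green 3 (sum 5, leaving 1 seat).
Remainders in descending order: Green 0.4651, Blue 0.2886, Red 0.2462.
Largest remainder: Green receives the extra seat.
Red receives 1.

1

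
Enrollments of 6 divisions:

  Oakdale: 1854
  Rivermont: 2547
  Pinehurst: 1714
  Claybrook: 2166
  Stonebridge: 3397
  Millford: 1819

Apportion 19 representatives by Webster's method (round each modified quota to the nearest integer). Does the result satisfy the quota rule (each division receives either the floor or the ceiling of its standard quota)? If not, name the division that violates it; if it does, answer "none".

Standard quotas: Oakdale 2.610, Rivermont 3.585, Pinehurst 2.413, Claybrook 3.049, Stonebridge 4.782, Millford 2.561.
Webster allocation: Oakdale 3, Rivermont 4, Pinehurst 2, Claybrook 3, Stonebridge 5, Millford 2.
Every allocation lies between the lower and upper quota.

none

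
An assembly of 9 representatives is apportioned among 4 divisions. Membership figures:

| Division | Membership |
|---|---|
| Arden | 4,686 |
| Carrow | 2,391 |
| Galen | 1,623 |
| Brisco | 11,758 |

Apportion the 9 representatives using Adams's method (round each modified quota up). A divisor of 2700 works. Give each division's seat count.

Arden 2, Carrow 1, Galen 1, Brisco 5

With modified divisor 2700: modified quotas Arden 1.736, Carrow 0.886, Galen 0.601, Brisco 4.355.
Rounding up: Arden 2, Carrow 1, Galen 1, Brisco 5 (total 9).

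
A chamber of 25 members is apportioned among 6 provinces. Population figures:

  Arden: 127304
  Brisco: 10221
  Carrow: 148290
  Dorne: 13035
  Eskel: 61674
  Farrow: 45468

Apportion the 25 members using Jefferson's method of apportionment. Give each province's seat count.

Standard divisor 405992/25 ≈ 16239.68; standard quotas: Arden 7.839, Brisco 0.629, Carrow 9.131, Dorne 0.803, Eskel 3.798, Farrow 2.800.
Rounding down gives 7, 0, 9, 0, 3, 2 = 21 seats, so the divisor must be adjusted.
With modified divisor 14500: modified quotas Arden 8.780, Brisco 0.705, Carrow 10.227, Dorne 0.899, Eskel 4.253, Farrow 3.136.
Rounding down: Arden 8, Brisco 0, Carrow 10, Dorne 0, Eskel 4, Farrow 3 (total 25).

Arden=8; Brisco=0; Carrow=10; Dorne=0; Eskel=4; Farrow=3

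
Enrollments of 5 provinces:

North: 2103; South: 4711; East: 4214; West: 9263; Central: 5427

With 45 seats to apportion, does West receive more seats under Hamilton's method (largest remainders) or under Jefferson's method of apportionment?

Hamilton: North 4, South 8, East 7, West 16, Central 10.
Jefferson: North 3, South 8, East 7, West 17, Central 10.
West gets 16 under Hamilton and 17 under Jefferson.

Jefferson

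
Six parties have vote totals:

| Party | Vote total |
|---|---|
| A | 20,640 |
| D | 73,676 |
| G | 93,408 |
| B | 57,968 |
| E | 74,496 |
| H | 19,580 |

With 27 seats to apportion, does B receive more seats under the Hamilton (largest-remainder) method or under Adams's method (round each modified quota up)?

Hamilton

Hamilton: A 2, D 6, G 7, B 5, E 6, H 1.
Adams: A 2, D 6, G 7, B 4, E 6, H 2.
B gets 5 under Hamilton and 4 under Adams.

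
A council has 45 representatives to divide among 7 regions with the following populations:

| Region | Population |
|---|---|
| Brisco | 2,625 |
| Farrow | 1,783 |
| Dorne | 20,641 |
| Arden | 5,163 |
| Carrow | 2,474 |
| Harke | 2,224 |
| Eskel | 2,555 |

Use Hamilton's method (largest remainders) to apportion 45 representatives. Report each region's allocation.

Brisco 3; Farrow 2; Dorne 25; Arden 6; Carrow 3; Harke 3; Eskel 3

Total 37465; standard divisor 37465/45 ≈ 832.556.
Standard quotas: Brisco 3.1529, Farrow 2.1416, Dorne 24.7923, Arden 6.2014, Carrow 2.9716, Harke 2.6713, Eskel 3.0689.
Lower quotas: Brisco 3, Farrow 2, Dorne 24, Arden 6, Carrow 2, Harke 2, Eskel 3 (sum 42, leaving 3 seats).
Remainders in descending order: Carrow 0.9716, Dorne 0.7923, Harke 0.6713, Arden 0.2014, Brisco 0.1529, Farrow 0.1416, Eskel 0.0689.
The surplus seats go to Carrow, Dorne, Harke.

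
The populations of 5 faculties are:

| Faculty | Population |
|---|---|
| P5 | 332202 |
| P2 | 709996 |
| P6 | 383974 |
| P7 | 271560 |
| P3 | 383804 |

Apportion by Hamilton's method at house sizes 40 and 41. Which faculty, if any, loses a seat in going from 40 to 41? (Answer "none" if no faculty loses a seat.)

At 40 seats: P5 7, P2 14, P6 7, P7 5, P3 7.
At 41 seats: P5 6, P2 14, P6 8, P7 5, P3 8.
P5 drops from 7 to 6.

P5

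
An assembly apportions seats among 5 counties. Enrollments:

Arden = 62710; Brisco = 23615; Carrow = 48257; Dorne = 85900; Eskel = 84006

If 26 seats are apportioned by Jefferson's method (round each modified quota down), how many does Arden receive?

5

Standard divisor 304488/26 ≈ 11711.077; standard quotas: Arden 5.355, Brisco 2.016, Carrow 4.121, Dorne 7.335, Eskel 7.173.
Rounding down gives 5, 2, 4, 7, 7 = 25 seats, so the divisor must be adjusted.
With modified divisor 10600: modified quotas Arden 5.916, Brisco 2.228, Carrow 4.553, Dorne 8.104, Eskel 7.925.
Rounding down: Arden 5, Brisco 2, Carrow 4, Dorne 8, Eskel 7 (total 26).
Arden receives 5.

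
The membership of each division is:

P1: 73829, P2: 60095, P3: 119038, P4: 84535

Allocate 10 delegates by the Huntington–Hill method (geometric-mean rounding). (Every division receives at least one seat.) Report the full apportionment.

With divisor 34437: modified quotas P1 2.144, P2 1.745, P3 3.457, P4 2.455.
Geometric-mean thresholds: P1 √(2·3)=2.449, P2 √(1·2)=1.414, P3 √(3·4)=3.464, P4 √(2·3)=2.449.
Each quota rounded against its threshold gives P1 2, P2 2, P3 3, P4 3 (total 10).

P1: 2; P2: 2; P3: 3; P4: 3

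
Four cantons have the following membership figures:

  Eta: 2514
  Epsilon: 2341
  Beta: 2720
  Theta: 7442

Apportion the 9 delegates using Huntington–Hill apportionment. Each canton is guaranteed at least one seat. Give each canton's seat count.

Eta=2; Epsilon=1; Beta=2; Theta=4

With divisor 1721: modified quotas Eta 1.461, Epsilon 1.360, Beta 1.580, Theta 4.324.
Geometric-mean thresholds: Eta √(1·2)=1.414, Epsilon √(1·2)=1.414, Beta √(1·2)=1.414, Theta √(4·5)=4.472.
Each quota rounded against its threshold gives Eta 2, Epsilon 1, Beta 2, Theta 4 (total 9).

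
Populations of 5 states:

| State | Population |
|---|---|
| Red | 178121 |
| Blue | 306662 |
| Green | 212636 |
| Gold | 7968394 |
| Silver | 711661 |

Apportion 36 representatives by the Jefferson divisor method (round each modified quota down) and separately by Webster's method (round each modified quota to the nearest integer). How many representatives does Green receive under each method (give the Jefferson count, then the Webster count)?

Jefferson: Red 0, Blue 1, Green 0, Gold 33, Silver 2.
Webster: Red 1, Blue 1, Green 1, Gold 30, Silver 3.
Green gets 0 under Jefferson and 1 under Webster.

0 and 1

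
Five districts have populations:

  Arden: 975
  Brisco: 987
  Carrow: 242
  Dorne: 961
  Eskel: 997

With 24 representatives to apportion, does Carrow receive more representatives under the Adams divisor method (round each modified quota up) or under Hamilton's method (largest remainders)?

Adams

Adams: Arden 5, Brisco 6, Carrow 2, Dorne 5, Eskel 6.
Hamilton: Arden 6, Brisco 6, Carrow 1, Dorne 5, Eskel 6.
Carrow gets 2 under Adams and 1 under Hamilton.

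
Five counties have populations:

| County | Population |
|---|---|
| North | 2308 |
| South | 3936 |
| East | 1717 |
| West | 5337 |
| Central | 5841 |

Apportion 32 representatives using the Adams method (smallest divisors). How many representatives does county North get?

Standard divisor 19139/32 ≈ 598.094; standard quotas: North 3.859, South 6.581, East 2.871, West 8.923, Central 9.766.
Rounding up gives 4, 7, 3, 9, 10 = 33 seats, so the divisor must be adjusted.
With modified divisor 652: modified quotas North 3.540, South 6.037, East 2.633, West 8.186, Central 8.959.
Rounding up: North 4, South 7, East 3, West 9, Central 9 (total 32).
North receives 4.

4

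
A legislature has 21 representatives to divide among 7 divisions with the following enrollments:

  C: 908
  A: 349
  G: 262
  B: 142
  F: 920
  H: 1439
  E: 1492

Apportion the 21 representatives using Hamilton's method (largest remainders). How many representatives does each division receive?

The standard divisor is 5512/21 ≈ 262.476.
Standard quotas: C 3.459, A 1.330, G 0.998, B 0.541, F 3.505, H 5.482, E 5.684.
Lower quotas: C 3, A 1, G 0, B 0, F 3, H 5, E 5 (sum 17, leaving 4 seats).
Remainders in descending order: G 0.998, E 0.684, B 0.541, F 0.505, H 0.482, C 0.459, A 0.330.
Largest remainders: G, E, B, F receive the extra seats.

C: 3, A: 1, G: 1, B: 1, F: 4, H: 5, E: 6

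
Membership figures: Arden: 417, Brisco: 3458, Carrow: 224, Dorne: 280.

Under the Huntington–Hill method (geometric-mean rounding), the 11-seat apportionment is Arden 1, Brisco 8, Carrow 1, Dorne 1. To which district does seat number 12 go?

Priority for the next seat is population ÷ (√(s·(s+1))).
Priorities: Arden 294.864, Brisco 407.529, Carrow 158.392, Dorne 197.990.
Highest priority: Brisco.

Brisco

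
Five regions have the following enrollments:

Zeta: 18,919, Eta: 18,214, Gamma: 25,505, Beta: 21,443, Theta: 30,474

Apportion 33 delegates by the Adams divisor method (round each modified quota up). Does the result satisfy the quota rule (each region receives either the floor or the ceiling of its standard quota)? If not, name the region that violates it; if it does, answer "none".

none

Standard quotas: Zeta 5.450, Eta 5.247, Gamma 7.347, Beta 6.177, Theta 8.779.
Adams allocation: Zeta 6, Eta 5, Gamma 7, Beta 6, Theta 9.
Every allocation lies between the lower and upper quota.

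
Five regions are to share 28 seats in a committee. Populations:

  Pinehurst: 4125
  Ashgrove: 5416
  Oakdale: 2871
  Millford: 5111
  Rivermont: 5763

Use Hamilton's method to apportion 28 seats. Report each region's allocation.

Pinehurst: 5; Ashgrove: 7; Oakdale: 3; Millford: 6; Rivermont: 7

The standard divisor is 23286/28 ≈ 831.643.
Standard quotas: Pinehurst 4.9601, Ashgrove 6.5124, Oakdale 3.4522, Millford 6.1457, Rivermont 6.9297.
Lower quotas: Pinehurst 4, Ashgrove 6, Oakdale 3, Millford 6, Rivermont 6 (sum 25, leaving 3 seats).
Remainders in descending order: Pinehurst 0.9601, Rivermont 0.9297, Ashgrove 0.5124, Oakdale 0.4522, Millford 0.1457.
The surplus seats go to Pinehurst, Rivermont, Ashgrove.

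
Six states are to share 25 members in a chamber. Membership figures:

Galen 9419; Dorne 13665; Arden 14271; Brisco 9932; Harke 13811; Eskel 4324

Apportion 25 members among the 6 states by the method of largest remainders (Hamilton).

Galen 4, Dorne 5, Arden 5, Brisco 4, Harke 5, Eskel 2

Standard divisor: 65422 ÷ 25 ≈ 2616.88.
Standard quotas: Galen 3.5993, Dorne 5.2219, Arden 5.4534, Brisco 3.7954, Harke 5.2777, Eskel 1.6523.
Lower quotas: Galen 3, Dorne 5, Arden 5, Brisco 3, Harke 5, Eskel 1 (sum 22, leaving 3 seats).
Remainders in descending order: Brisco 0.7954, Eskel 0.6523, Galen 0.5993, Arden 0.4534, Harke 0.2777, Dorne 0.2219.
Largest remainders: Brisco, Eskel, Galen receive the extra seats.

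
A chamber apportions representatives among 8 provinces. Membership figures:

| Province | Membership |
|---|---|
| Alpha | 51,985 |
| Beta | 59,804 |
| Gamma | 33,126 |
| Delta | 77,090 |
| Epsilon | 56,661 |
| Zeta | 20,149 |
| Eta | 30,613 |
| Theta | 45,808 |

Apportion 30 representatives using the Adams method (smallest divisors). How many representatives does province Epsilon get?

Standard divisor 375236/30 ≈ 12507.867; standard quotas: Alpha 4.156, Beta 4.781, Gamma 2.648, Delta 6.163, Epsilon 4.530, Zeta 1.611, Eta 2.447, Theta 3.662.
Rounding up gives 5, 5, 3, 7, 5, 2, 3, 4 = 34 seats, so the divisor must be adjusted.
With modified divisor 15100: modified quotas Alpha 3.443, Beta 3.961, Gamma 2.194, Delta 5.105, Epsilon 3.752, Zeta 1.334, Eta 2.027, Theta 3.034.
Rounding up: Alpha 4, Beta 4, Gamma 3, Delta 6, Epsilon 4, Zeta 2, Eta 3, Theta 4 (total 30).
Epsilon receives 4.

4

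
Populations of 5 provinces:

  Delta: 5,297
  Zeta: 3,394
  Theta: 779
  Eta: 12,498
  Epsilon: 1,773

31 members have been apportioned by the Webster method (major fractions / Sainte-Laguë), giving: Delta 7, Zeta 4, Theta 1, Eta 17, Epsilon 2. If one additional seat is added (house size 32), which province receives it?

Priority for the next seat is population ÷ (current seats + 0.5).
Priorities: Delta 706.267, Zeta 754.222, Theta 519.333, Eta 714.171, Epsilon 709.200.
Highest priority: Zeta.

Zeta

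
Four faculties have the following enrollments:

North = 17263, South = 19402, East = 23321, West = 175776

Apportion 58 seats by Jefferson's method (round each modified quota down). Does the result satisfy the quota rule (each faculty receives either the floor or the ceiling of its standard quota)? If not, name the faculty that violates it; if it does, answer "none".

Standard quotas: North 4.247, South 4.773, East 5.737, West 43.243.
Jefferson allocation: North 4, South 4, East 5, West 45.
West has quota 43.243 (lower 43, upper 44) but receives 45 — outside the quota interval.

West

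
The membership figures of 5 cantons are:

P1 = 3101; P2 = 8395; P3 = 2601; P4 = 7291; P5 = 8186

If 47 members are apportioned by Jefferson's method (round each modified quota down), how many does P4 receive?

Standard divisor 29574/47 ≈ 629.234; standard quotas: P1 4.928, P2 13.342, P3 4.134, P4 11.587, P5 13.009.
Rounding down gives 4, 13, 4, 11, 13 = 45 seats, so the divisor must be adjusted.
With modified divisor 604: modified quotas P1 5.134, P2 13.899, P3 4.306, P4 12.071, P5 13.553.
Rounding down: P1 5, P2 13, P3 4, P4 12, P5 13 (total 47).
P4 receives 12.

12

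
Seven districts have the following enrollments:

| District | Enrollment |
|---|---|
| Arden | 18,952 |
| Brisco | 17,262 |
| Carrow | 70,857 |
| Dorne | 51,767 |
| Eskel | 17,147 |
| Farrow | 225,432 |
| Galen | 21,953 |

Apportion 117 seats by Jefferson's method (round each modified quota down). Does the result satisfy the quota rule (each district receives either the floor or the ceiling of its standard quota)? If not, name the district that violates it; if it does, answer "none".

Farrow

Standard quotas: Arden 5.237, Brisco 4.770, Carrow 19.582, Dorne 14.306, Eskel 4.739, Farrow 62.299, Galen 6.067.
Jefferson allocation: Arden 5, Brisco 4, Carrow 20, Dorne 14, Eskel 4, Farrow 64, Galen 6.
Farrow has quota 62.299 (lower 62, upper 63) but receives 64 — outside the quota interval.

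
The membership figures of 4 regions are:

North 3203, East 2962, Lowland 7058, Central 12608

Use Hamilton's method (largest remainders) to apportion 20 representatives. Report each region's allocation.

North 3, East 2, Lowland 5, Central 10

Total 25831; standard divisor 25831/20 ≈ 1291.55.
Standard quotas: North 2.4800, East 2.2934, Lowland 5.4648, Central 9.7619.
Lower quotas: North 2, East 2, Lowland 5, Central 9 (sum 18, leaving 2 seats).
Remainders in descending order: Central 0.7619, North 0.4800, Lowland 0.4648, East 0.2934.
The surplus seats go to Central, North.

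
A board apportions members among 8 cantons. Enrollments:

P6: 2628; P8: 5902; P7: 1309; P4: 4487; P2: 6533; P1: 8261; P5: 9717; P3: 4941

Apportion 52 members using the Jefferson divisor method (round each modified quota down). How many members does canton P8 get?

7

Standard divisor 43778/52 ≈ 841.885; standard quotas: P6 3.122, P8 7.010, P7 1.555, P4 5.330, P2 7.760, P1 9.813, P5 11.542, P3 5.869.
Rounding down gives 3, 7, 1, 5, 7, 9, 11, 5 = 48 seats, so the divisor must be adjusted.
With modified divisor 800: modified quotas P6 3.285, P8 7.378, P7 1.636, P4 5.609, P2 8.166, P1 10.326, P5 12.146, P3 6.176.
Rounding down: P6 3, P8 7, P7 1, P4 5, P2 8, P1 10, P5 12, P3 6 (total 52).
P8 receives 7.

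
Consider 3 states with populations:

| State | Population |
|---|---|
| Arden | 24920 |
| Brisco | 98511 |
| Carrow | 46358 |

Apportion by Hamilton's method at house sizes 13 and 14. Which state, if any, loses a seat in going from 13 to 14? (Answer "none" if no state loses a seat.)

none

At 13 seats: Arden 2, Brisco 7, Carrow 4.
At 14 seats: Arden 2, Brisco 8, Carrow 4.
No state's allocation decreased.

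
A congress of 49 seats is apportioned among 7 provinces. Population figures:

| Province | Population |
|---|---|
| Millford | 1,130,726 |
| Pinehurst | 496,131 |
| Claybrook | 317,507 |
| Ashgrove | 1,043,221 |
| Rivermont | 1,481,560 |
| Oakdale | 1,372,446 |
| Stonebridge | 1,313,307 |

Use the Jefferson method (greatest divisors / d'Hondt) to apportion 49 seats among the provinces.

Millford 8; Pinehurst 3; Claybrook 2; Ashgrove 7; Rivermont 10; Oakdale 10; Stonebridge 9

Standard divisor 7154898/49 ≈ 146018.327; standard quotas: Millford 7.744, Pinehurst 3.398, Claybrook 2.174, Ashgrove 7.144, Rivermont 10.146, Oakdale 9.399, Stonebridge 8.994.
Rounding down gives 7, 3, 2, 7, 10, 9, 8 = 46 seats, so the divisor must be adjusted.
With modified divisor 136000: modified quotas Millford 8.314, Pinehurst 3.648, Claybrook 2.335, Ashgrove 7.671, Rivermont 10.894, Oakdale 10.092, Stonebridge 9.657.
Rounding down: Millford 8, Pinehurst 3, Claybrook 2, Ashgrove 7, Rivermont 10, Oakdale 10, Stonebridge 9 (total 49).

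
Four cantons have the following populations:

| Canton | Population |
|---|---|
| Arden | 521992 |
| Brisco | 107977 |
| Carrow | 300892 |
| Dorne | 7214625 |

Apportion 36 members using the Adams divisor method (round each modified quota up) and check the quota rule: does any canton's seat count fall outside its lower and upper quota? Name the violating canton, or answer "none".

Dorne

Standard quotas: Arden 2.307, Brisco 0.477, Carrow 1.330, Dorne 31.886.
Adams allocation: Arden 3, Brisco 1, Carrow 2, Dorne 30.
Dorne has quota 31.886 (lower 31, upper 32) but receives 30 — outside the quota interval.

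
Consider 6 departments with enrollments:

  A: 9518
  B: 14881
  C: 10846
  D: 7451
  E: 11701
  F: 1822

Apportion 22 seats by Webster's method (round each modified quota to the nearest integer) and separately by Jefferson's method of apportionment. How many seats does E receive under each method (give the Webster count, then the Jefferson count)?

4 and 5

Webster: A 4, B 6, C 4, D 3, E 4, F 1.
Jefferson: A 4, B 6, C 4, D 3, E 5, F 0.
E gets 4 under Webster and 5 under Jefferson.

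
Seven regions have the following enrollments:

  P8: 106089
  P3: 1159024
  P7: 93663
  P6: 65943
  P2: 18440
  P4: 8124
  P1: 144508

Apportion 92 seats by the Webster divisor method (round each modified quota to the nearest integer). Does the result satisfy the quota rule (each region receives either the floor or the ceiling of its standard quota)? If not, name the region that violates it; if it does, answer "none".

P3

Standard quotas: P8 6.116, P3 66.820, P7 5.400, P6 3.802, P2 1.063, P4 0.468, P1 8.331.
Webster allocation: P8 6, P3 68, P7 5, P6 4, P2 1, P4 0, P1 8.
P3 has quota 66.820 (lower 66, upper 67) but receives 68 — outside the quota interval.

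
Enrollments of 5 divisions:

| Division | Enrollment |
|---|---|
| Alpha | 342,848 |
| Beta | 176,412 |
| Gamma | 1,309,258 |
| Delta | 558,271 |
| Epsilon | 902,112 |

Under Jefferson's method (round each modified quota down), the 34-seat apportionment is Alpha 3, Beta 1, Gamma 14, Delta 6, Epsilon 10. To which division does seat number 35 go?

Beta

Priority for the next seat is population ÷ (current seats + 1).
Priorities: Alpha 85712.000, Beta 88206.000, Gamma 87283.867, Delta 79753.000, Epsilon 82010.182.
Highest priority: Beta.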